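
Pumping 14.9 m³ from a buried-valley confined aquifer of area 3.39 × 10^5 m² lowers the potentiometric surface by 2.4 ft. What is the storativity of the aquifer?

S ≈ 6 × 10^-5

Δh = 2.4 ft = 0.7315 m
S = ΔV / (A × Δh) = 14.9 m³ / (3.39 × 10^5 m² × 0.7315 m) = 6.008 × 10^-5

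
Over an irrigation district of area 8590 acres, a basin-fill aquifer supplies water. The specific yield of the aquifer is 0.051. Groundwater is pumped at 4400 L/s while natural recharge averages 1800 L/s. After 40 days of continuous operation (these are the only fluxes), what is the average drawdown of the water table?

Δh ≈ 5.07 m

A = 8590 acres = 3.476 × 10^7 m²
Net abstraction = 4400 − 1800 = 2600 L/s
Q_net = 2600 L/s = 2.246 × 10^5 m³/d
ΔV = Q × t = 2.246 × 10^5 m³/d × 40 d = 8.986 × 10^6 m³
Δh = ΔV / (Sy × A) = 8.986 × 10^6 / (0.051 × 3.476 × 10^7) = 5.068 m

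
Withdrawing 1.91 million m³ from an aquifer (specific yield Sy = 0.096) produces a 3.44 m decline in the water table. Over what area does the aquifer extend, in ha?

A ≈ 578 ha

ΔV = 1.91 million m³ = 1.91 × 10^6 m³
A = ΔV / (Sy × Δh) = 1.91 × 10^6 / (0.096 × 3.44) = 5.784 × 10^6 m²
A = 5.784 × 10^6 m² = 578.4 ha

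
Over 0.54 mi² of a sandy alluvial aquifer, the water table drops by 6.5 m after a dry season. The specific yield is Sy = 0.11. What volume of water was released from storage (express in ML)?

A = 0.54 mi² = 1.399 × 10^6 m²
ΔV = Sy × A × Δh = 0.11 × 1.399 × 10^6 m² × 6.5 m = 1 × 10^6 m³
ΔV = 1 × 10^6 m³ = 1000 ML

ΔV ≈ 1000 ML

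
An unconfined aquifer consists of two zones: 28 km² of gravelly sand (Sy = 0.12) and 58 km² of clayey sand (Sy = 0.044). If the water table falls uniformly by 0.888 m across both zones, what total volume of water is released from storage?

ΔV ≈ 5.25 × 10^6 m³

A₁ = 28 km² = 2.8 × 10^7 m²; A₂ = 58 km² = 5.8 × 10^7 m²
ΔV₁ = 0.12 × 2.8 × 10^7 × 0.888 = 2.984 × 10^6 m³
ΔV₂ = 0.044 × 5.8 × 10^7 × 0.888 = 2.266 × 10^6 m³
ΔV = ΔV₁ + ΔV₂ = 5.25 × 10^6 m³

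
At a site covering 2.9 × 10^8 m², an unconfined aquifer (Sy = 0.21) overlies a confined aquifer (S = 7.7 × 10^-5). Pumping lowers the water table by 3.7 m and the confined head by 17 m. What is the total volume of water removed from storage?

ΔV ≈ 2.26 × 10^8 m³

Unconfined: ΔV_u = Sy × A × Δh_u = 0.21 × 2.9 × 10^8 × 3.7 = 2.253 × 10^8 m³
Confined: ΔV_c = S × A × Δh_c = 7.7 × 10^-5 × 2.9 × 10^8 × 17 = 3.796 × 10^5 m³
Total ΔV = 2.253 × 10^8 + 3.796 × 10^5 = 2.257 × 10^8 m³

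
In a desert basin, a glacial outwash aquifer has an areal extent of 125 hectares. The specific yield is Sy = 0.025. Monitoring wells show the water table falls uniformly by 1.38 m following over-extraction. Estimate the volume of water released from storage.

ΔV ≈ 43100 m³

A = 125 hectares = 1.25 × 10^6 m²
ΔV = Sy × A × Δh = 0.025 × 1.25 × 10^6 m² × 1.38 m = 43120 m³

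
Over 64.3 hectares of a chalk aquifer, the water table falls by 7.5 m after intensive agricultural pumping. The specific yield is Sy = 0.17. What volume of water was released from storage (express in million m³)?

A = 64.3 hectares = 6.43 × 10^5 m²
ΔV = Sy × A × Δh = 0.17 × 6.43 × 10^5 m² × 7.5 m = 8.198 × 10^5 m³
ΔV = 8.198 × 10^5 m³ = 0.8198 million m³

ΔV ≈ 0.82 million m³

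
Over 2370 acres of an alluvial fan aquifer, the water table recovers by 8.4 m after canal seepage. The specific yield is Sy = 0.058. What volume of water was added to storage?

A = 2370 acres = 9.591 × 10^6 m²
ΔV = Sy × A × Δh = 0.058 × 9.591 × 10^6 m² × 8.4 m = 4.673 × 10^6 m³

ΔV ≈ 4.67 × 10^6 m³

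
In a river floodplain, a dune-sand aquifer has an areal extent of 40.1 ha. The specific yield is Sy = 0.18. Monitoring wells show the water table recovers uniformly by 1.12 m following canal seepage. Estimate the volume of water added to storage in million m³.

A = 40.1 ha = 4.01 × 10^5 m²
ΔV = Sy × A × Δh = 0.18 × 4.01 × 10^5 m² × 1.12 m = 80840 m³
ΔV = 80840 m³ = 0.08084 million m³

ΔV ≈ 0.0808 million m³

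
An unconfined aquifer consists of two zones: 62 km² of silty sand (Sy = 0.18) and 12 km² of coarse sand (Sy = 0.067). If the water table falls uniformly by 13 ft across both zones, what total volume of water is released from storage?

ΔV ≈ 4.74 × 10^7 m³

A₁ = 62 km² = 6.2 × 10^7 m²; A₂ = 12 km² = 1.2 × 10^7 m²
Δh = 13 ft = 3.962 m
ΔV₁ = 0.18 × 6.2 × 10^7 × 3.962 = 4.422 × 10^7 m³
ΔV₂ = 0.067 × 1.2 × 10^7 × 3.962 = 3.186 × 10^6 m³
ΔV = ΔV₁ + ΔV₂ = 4.741 × 10^7 m³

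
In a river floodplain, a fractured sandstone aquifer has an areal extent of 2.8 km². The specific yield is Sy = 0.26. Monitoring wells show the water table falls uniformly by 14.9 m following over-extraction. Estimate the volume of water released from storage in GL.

ΔV ≈ 10.8 GL

A = 2.8 km² = 2.8 × 10^6 m²
ΔV = Sy × A × Δh = 0.26 × 2.8 × 10^6 m² × 14.9 m = 1.085 × 10^7 m³
ΔV = 1.085 × 10^7 m³ = 10.85 GL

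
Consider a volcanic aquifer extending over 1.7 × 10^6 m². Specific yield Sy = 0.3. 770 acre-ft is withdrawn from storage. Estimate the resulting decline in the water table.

Δh ≈ 1.86 m

ΔV = 770 acre-ft = 9.498 × 10^5 m³
Δh = ΔV / (Sy × A) = 9.498 × 10^5 m³ / (0.3 × 1.7 × 10^6 m²) = 1.862 m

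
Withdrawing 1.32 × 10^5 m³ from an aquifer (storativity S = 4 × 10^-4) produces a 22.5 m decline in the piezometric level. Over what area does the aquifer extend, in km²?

A ≈ 14.7 km²

A = ΔV / (S × Δh) = 1.32 × 10^5 / (4 × 10^-4 × 22.5) = 1.467 × 10^7 m²
A = 1.467 × 10^7 m² = 14.67 km²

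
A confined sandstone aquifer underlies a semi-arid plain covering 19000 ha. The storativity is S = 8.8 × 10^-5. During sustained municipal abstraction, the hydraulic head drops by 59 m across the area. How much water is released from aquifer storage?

ΔV ≈ 9.86 × 10^5 m³

A = 19000 ha = 1.9 × 10^8 m²
ΔV = S × A × Δh = 8.8 × 10^-5 × 1.9 × 10^8 m² × 59 m = 9.865 × 10^5 m³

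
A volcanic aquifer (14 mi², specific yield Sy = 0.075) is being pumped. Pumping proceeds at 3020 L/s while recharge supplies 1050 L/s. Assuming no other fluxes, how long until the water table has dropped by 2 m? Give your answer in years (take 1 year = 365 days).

A = 14 mi² = 3.626 × 10^7 m²
ΔV = Sy × A × Δh = 0.075 × 3.626 × 10^7 × 2 = 5.439 × 10^6 m³
Net withdrawal = 3020 − 1050 = 1970 L/s = 1.702 × 10^5 m³/d
t = ΔV / Q = 5.439 × 10^6 m³ / 1.702 × 10^5 m³/d = 31.95 d
t = 31.95 d ≈ 0.08755 years

t ≈ 0.0875 years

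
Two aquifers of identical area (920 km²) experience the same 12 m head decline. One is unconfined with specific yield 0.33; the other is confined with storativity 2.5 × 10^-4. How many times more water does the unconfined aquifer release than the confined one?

ΔV_u / ΔV_c ≈ 1320

A = 920 km² = 9.2 × 10^8 m²
Unconfined: ΔV_u = Sy × A × Δh = 0.33 × 9.2 × 10^8 × 12 = 3.643 × 10^9 m³
Confined: ΔV_c = S × A × Δh = 2.5 × 10^-4 × 9.2 × 10^8 × 12 = 2.76 × 10^6 m³
Ratio = ΔV_u / ΔV_c = Sy / S = 0.33 / 2.5 × 10^-4 = 1320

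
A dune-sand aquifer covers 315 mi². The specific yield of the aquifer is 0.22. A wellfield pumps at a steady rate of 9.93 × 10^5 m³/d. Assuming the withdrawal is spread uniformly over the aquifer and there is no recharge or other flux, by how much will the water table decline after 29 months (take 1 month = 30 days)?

Δh ≈ 4.81 m

A = 315 mi² = 8.158 × 10^8 m²
t = 29 months = 870 d
ΔV = Q × t = 9.93 × 10^5 m³/d × 870 d = 8.639 × 10^8 m³
Δh = ΔV / (Sy × A) = 8.639 × 10^8 / (0.22 × 8.158 × 10^8) = 4.813 m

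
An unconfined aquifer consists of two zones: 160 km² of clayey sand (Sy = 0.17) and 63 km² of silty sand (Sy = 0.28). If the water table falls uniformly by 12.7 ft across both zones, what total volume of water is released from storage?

ΔV ≈ 1.74 × 10^8 m³

A₁ = 160 km² = 1.6 × 10^8 m²; A₂ = 63 km² = 6.3 × 10^7 m²
Δh = 12.7 ft = 3.871 m
ΔV₁ = 0.17 × 1.6 × 10^8 × 3.871 = 1.053 × 10^8 m³
ΔV₂ = 0.28 × 6.3 × 10^7 × 3.871 = 6.828 × 10^7 m³
ΔV = ΔV₁ + ΔV₂ = 1.736 × 10^8 m³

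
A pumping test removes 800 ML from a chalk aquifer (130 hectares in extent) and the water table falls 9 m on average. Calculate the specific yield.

Sy ≈ 0.068

A = 130 hectares = 1.3 × 10^6 m²
ΔV = 800 ML = 8 × 10^5 m³
Sy = ΔV / (A × Δh) = 8 × 10^5 m³ / (1.3 × 10^6 m² × 9 m) = 0.06838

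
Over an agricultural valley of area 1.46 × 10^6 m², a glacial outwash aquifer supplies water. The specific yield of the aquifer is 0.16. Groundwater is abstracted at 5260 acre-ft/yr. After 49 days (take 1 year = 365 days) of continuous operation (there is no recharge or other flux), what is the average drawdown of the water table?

Δh ≈ 3.73 m

Q = 5260 acre-ft/yr = 17780 m³/d
ΔV = Q × t = 17780 m³/d × 49 d = 8.71 × 10^5 m³
Δh = ΔV / (Sy × A) = 8.71 × 10^5 / (0.16 × 1.46 × 10^6) = 3.729 m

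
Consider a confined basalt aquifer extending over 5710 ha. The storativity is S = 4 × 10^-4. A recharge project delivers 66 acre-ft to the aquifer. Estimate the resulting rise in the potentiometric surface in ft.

Δh ≈ 11.7 ft

A = 5710 ha = 5.71 × 10^7 m²
ΔV = 66 acre-ft = 81410 m³
Δh = ΔV / (S × A) = 81410 m³ / (4 × 10^-4 × 5.71 × 10^7 m²) = 3.564 m
Δh = 3.564 m = 11.69 ft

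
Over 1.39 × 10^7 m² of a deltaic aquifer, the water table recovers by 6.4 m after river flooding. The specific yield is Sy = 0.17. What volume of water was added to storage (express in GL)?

ΔV ≈ 15.1 GL

ΔV = Sy × A × Δh = 0.17 × 1.39 × 10^7 m² × 6.4 m = 1.512 × 10^7 m³
ΔV = 1.512 × 10^7 m³ = 15.12 GL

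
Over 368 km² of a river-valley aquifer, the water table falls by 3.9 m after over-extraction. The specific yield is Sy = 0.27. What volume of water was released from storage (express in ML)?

A = 368 km² = 3.68 × 10^8 m²
ΔV = Sy × A × Δh = 0.27 × 3.68 × 10^8 m² × 3.9 m = 3.875 × 10^8 m³
ΔV = 3.875 × 10^8 m³ = 3.875 × 10^5 ML

ΔV ≈ 3.88 × 10^5 ML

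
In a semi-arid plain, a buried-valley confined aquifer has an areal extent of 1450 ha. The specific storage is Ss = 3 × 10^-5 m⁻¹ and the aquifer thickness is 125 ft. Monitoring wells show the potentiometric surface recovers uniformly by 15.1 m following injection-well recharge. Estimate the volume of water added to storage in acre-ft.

b = 125 ft = 38.1 m
S = Ss × b = 3 × 10^-5 m⁻¹ × 38.1 m = 1.143 × 10^-3
A = 1450 ha = 1.45 × 10^7 m²
ΔV = S × A × Δh = 0.001143 × 1.45 × 10^7 m² × 15.1 m = 2.503 × 10^5 m³
ΔV = 2.503 × 10^5 m³ = 202.9 acre-ft

ΔV ≈ 203 acre-ft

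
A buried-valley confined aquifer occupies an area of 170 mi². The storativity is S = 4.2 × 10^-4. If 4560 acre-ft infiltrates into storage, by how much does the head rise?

A = 170 mi² = 4.403 × 10^8 m²
ΔV = 4560 acre-ft = 5.625 × 10^6 m³
Δh = ΔV / (S × A) = 5.625 × 10^6 m³ / (4.2 × 10^-4 × 4.403 × 10^8 m²) = 30.42 m

Δh ≈ 30.4 m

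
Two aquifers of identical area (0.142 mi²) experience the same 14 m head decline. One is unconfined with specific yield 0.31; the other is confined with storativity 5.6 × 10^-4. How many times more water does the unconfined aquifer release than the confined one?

ΔV_u / ΔV_c ≈ 554

A = 0.142 mi² = 3.678 × 10^5 m²
Unconfined: ΔV_u = Sy × A × Δh = 0.31 × 3.678 × 10^5 × 14 = 1.596 × 10^6 m³
Confined: ΔV_c = S × A × Δh = 5.6 × 10^-4 × 3.678 × 10^5 × 14 = 2883 m³
Ratio = ΔV_u / ΔV_c = Sy / S = 0.31 / 5.6 × 10^-4 = 553.6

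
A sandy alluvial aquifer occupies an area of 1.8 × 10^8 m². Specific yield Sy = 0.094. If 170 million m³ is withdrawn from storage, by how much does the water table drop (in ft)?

ΔV = 170 million m³ = 1.7 × 10^8 m³
Δh = ΔV / (Sy × A) = 1.7 × 10^8 m³ / (0.094 × 1.8 × 10^8 m²) = 10.05 m
Δh = 10.05 m = 32.96 ft

Δh ≈ 33 ft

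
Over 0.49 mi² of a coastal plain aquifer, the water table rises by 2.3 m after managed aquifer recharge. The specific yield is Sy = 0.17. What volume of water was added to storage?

ΔV ≈ 4.96 × 10^5 m³

A = 0.49 mi² = 1.269 × 10^6 m²
ΔV = Sy × A × Δh = 0.17 × 1.269 × 10^6 m² × 2.3 m = 4.962 × 10^5 m³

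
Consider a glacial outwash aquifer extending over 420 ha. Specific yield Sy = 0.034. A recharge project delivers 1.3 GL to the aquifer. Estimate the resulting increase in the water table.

Δh ≈ 9.1 m

A = 420 ha = 4.2 × 10^6 m²
ΔV = 1.3 GL = 1.3 × 10^6 m³
Δh = ΔV / (Sy × A) = 1.3 × 10^6 m³ / (0.034 × 4.2 × 10^6 m²) = 9.104 m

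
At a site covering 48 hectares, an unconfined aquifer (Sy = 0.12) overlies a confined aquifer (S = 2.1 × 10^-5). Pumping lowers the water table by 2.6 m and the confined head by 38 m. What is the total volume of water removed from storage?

A = 48 hectares = 4.8 × 10^5 m²
Unconfined: ΔV_u = Sy × A × Δh_u = 0.12 × 4.8 × 10^5 × 2.6 = 1.498 × 10^5 m³
Confined: ΔV_c = S × A × Δh_c = 2.1 × 10^-5 × 4.8 × 10^5 × 38 = 383 m³
Total ΔV = 1.498 × 10^5 + 383 = 1.501 × 10^5 m³

ΔV ≈ 1.5 × 10^5 m³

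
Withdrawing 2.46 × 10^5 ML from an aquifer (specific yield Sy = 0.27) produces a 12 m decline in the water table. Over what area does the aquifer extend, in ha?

A ≈ 7590 ha

ΔV = 2.46 × 10^5 ML = 2.46 × 10^8 m³
A = ΔV / (Sy × Δh) = 2.46 × 10^8 / (0.27 × 12) = 7.593 × 10^7 m²
A = 7.593 × 10^7 m² = 7593 ha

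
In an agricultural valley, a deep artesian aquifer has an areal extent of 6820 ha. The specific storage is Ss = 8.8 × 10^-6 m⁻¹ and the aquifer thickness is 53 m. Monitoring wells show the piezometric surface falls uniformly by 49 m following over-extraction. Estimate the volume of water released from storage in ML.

ΔV ≈ 1560 ML

S = Ss × b = 8.8 × 10^-6 m⁻¹ × 53 m = 4.664 × 10^-4
A = 6820 ha = 6.82 × 10^7 m²
ΔV = S × A × Δh = 4.664 × 10^-4 × 6.82 × 10^7 m² × 49 m = 1.559 × 10^6 m³
ΔV = 1.559 × 10^6 m³ = 1559 ML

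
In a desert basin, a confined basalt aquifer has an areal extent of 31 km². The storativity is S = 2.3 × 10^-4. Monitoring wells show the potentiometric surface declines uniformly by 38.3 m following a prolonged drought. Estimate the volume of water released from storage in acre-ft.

ΔV ≈ 221 acre-ft

A = 31 km² = 3.1 × 10^7 m²
ΔV = S × A × Δh = 2.3 × 10^-4 × 3.1 × 10^7 m² × 38.3 m = 2.731 × 10^5 m³
ΔV = 2.731 × 10^5 m³ = 221.4 acre-ft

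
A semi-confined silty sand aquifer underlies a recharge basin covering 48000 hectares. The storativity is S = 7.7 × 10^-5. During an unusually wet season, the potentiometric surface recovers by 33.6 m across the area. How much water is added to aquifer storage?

A = 48000 hectares = 4.8 × 10^8 m²
ΔV = S × A × Δh = 7.7 × 10^-5 × 4.8 × 10^8 m² × 33.6 m = 1.242 × 10^6 m³

ΔV ≈ 1.24 × 10^6 m³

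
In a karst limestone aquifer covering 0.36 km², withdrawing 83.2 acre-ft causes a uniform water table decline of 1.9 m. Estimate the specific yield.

A = 0.36 km² = 3.6 × 10^5 m²
ΔV = 83.2 acre-ft = 1.026 × 10^5 m³
Sy = ΔV / (A × Δh) = 1.026 × 10^5 m³ / (3.6 × 10^5 m² × 1.9 m) = 0.15

Sy ≈ 0.15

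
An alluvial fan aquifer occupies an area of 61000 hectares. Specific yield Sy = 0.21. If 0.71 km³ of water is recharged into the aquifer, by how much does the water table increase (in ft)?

Δh ≈ 18.2 ft

A = 61000 hectares = 6.1 × 10^8 m²
ΔV = 0.71 km³ = 7.1 × 10^8 m³
Δh = ΔV / (Sy × A) = 7.1 × 10^8 m³ / (0.21 × 6.1 × 10^8 m²) = 5.543 m
Δh = 5.543 m = 18.18 ft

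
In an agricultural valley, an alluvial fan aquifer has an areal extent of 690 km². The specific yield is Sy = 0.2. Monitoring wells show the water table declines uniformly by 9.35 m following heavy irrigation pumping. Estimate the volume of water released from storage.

A = 690 km² = 6.9 × 10^8 m²
ΔV = Sy × A × Δh = 0.2 × 6.9 × 10^8 m² × 9.35 m = 1.29 × 10^9 m³

ΔV ≈ 1.29 × 10^9 m³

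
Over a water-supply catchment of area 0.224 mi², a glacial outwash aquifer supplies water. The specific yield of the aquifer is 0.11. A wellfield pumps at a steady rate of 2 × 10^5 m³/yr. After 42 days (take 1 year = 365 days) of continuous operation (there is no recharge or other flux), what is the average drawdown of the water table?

A = 0.224 mi² = 5.802 × 10^5 m²
Q = 2 × 10^5 m³/yr = 547.9 m³/d
ΔV = Q × t = 547.9 m³/d × 42 d = 23010 m³
Δh = ΔV / (Sy × A) = 23010 / (0.11 × 5.802 × 10^5) = 0.3606 m

Δh ≈ 0.361 m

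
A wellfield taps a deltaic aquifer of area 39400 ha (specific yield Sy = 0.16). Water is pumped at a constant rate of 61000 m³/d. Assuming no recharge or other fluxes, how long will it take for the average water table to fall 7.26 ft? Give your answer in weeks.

t ≈ 327 weeks

A = 39400 ha = 3.94 × 10^8 m²
Δh = 7.26 ft = 2.213 m
ΔV = Sy × A × Δh = 0.16 × 3.94 × 10^8 × 2.213 = 1.395 × 10^8 m³
t = ΔV / Q = 1.395 × 10^8 m³ / 61000 m³/d = 2287 d
t = 2287 d ≈ 326.7 weeks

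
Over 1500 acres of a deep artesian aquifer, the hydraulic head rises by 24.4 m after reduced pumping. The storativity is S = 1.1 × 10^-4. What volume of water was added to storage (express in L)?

ΔV ≈ 1.63 × 10^7 L

A = 1500 acres = 6.07 × 10^6 m²
ΔV = S × A × Δh = 1.1 × 10^-4 × 6.07 × 10^6 m² × 24.4 m = 16290 m³
ΔV = 16290 m³ = 1.629 × 10^7 L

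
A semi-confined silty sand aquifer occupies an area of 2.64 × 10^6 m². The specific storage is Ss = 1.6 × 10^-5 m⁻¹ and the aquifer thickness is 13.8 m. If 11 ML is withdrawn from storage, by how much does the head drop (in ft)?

Δh ≈ 61.9 ft

S = Ss × b = 1.6 × 10^-5 m⁻¹ × 13.8 m = 2.208 × 10^-4
ΔV = 11 ML = 11000 m³
Δh = ΔV / (S × A) = 11000 m³ / (2.208 × 10^-4 × 2.64 × 10^6 m²) = 18.87 m
Δh = 18.87 m = 61.91 ft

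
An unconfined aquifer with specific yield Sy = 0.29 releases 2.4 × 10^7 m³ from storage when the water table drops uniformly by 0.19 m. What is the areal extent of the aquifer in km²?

A ≈ 436 km²

A = ΔV / (Sy × Δh) = 2.4 × 10^7 / (0.29 × 0.19) = 4.356 × 10^8 m²
A = 4.356 × 10^8 m² = 435.6 km²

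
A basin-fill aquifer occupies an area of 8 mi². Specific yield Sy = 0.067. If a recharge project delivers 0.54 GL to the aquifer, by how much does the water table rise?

A = 8 mi² = 2.072 × 10^7 m²
ΔV = 0.54 GL = 5.4 × 10^5 m³
Δh = ΔV / (Sy × A) = 5.4 × 10^5 m³ / (0.067 × 2.072 × 10^7 m²) = 0.389 m

Δh ≈ 0.389 m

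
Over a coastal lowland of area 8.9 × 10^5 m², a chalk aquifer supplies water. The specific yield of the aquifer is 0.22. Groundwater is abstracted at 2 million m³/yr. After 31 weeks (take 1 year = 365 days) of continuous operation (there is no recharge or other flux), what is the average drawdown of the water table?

Δh ≈ 6.07 m

Q = 2 million m³/yr = 5479 m³/d
t = 31 weeks = 217 d
ΔV = Q × t = 5479 m³/d × 217 d = 1.189 × 10^6 m³
Δh = ΔV / (Sy × A) = 1.189 × 10^6 / (0.22 × 8.9 × 10^5) = 6.073 m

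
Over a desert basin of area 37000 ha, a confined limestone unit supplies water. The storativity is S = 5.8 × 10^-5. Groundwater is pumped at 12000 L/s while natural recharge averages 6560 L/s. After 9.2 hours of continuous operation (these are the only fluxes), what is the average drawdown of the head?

Δh ≈ 8.4 m

A = 37000 ha = 3.7 × 10^8 m²
Net abstraction = 12000 − 6560 = 5440 L/s
Q_net = 5440 L/s = 4.7 × 10^5 m³/d
t = 9.2 hours = 0.3833 d
ΔV = Q × t = 4.7 × 10^5 m³/d × 0.3833 d = 1.802 × 10^5 m³
Δh = ΔV / (S × A) = 1.802 × 10^5 / (5.8 × 10^-5 × 3.7 × 10^8) = 8.396 m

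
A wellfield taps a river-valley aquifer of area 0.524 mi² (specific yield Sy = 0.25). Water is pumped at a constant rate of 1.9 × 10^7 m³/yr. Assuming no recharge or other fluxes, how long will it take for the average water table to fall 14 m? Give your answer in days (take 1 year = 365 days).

A = 0.524 mi² = 1.357 × 10^6 m²
ΔV = Sy × A × Δh = 0.25 × 1.357 × 10^6 × 14 = 4.75 × 10^6 m³
Q = 1.9 × 10^7 m³/yr = 52050 m³/d
t = ΔV / Q = 4.75 × 10^6 m³ / 52050 m³/d = 91.25 d

t ≈ 91.3 days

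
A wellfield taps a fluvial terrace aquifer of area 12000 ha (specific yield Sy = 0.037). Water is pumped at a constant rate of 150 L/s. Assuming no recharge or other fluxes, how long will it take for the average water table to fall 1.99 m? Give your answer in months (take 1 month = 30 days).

A = 12000 ha = 1.2 × 10^8 m²
ΔV = Sy × A × Δh = 0.037 × 1.2 × 10^8 × 1.99 = 8.836 × 10^6 m³
Q = 150 L/s = 12960 m³/d
t = ΔV / Q = 8.836 × 10^6 m³ / 12960 m³/d = 681.8 d
t = 681.8 d ≈ 22.73 months

t ≈ 22.7 months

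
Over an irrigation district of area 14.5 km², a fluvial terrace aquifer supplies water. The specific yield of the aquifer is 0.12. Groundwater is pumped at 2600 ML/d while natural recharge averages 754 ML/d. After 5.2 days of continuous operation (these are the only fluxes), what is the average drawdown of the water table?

Δh ≈ 5.52 m

A = 14.5 km² = 1.45 × 10^7 m²
Net abstraction = 2600 − 754 = 1846 ML/d
Q_net = 1846 ML/d = 1.846 × 10^6 m³/d
ΔV = Q × t = 1.846 × 10^6 m³/d × 5.2 d = 9.599 × 10^6 m³
Δh = ΔV / (Sy × A) = 9.599 × 10^6 / (0.12 × 1.45 × 10^7) = 5.517 m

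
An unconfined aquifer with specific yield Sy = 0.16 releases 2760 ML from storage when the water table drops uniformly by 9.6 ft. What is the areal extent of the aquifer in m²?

A ≈ 5.9 × 10^6 m²

Δh = 9.6 ft = 2.926 m
ΔV = 2760 ML = 2.76 × 10^6 m³
A = ΔV / (Sy × Δh) = 2.76 × 10^6 / (0.16 × 2.926) = 5.895 × 10^6 m²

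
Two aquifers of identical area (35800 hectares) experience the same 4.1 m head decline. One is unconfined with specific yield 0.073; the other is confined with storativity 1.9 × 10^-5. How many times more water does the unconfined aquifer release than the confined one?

ΔV_u / ΔV_c ≈ 3840

A = 35800 hectares = 3.58 × 10^8 m²
Unconfined: ΔV_u = Sy × A × Δh = 0.073 × 3.58 × 10^8 × 4.1 = 1.071 × 10^8 m³
Confined: ΔV_c = S × A × Δh = 1.9 × 10^-5 × 3.58 × 10^8 × 4.1 = 27890 m³
Ratio = ΔV_u / ΔV_c = Sy / S = 0.073 / 1.9 × 10^-5 = 3842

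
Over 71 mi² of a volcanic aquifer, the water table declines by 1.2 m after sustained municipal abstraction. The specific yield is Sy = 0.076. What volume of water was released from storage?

ΔV ≈ 1.68 × 10^7 m³

A = 71 mi² = 1.839 × 10^8 m²
ΔV = Sy × A × Δh = 0.076 × 1.839 × 10^8 m² × 1.2 m = 1.677 × 10^7 m³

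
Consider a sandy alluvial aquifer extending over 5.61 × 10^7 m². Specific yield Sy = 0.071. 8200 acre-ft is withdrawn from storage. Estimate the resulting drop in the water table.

Δh ≈ 2.54 m

ΔV = 8200 acre-ft = 1.011 × 10^7 m³
Δh = ΔV / (Sy × A) = 1.011 × 10^7 m³ / (0.071 × 5.61 × 10^7 m²) = 2.539 m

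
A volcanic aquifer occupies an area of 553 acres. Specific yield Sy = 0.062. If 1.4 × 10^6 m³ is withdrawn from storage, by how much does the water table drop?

Δh ≈ 10.1 m

A = 553 acres = 2.238 × 10^6 m²
Δh = ΔV / (Sy × A) = 1.4 × 10^6 m³ / (0.062 × 2.238 × 10^6 m²) = 10.09 m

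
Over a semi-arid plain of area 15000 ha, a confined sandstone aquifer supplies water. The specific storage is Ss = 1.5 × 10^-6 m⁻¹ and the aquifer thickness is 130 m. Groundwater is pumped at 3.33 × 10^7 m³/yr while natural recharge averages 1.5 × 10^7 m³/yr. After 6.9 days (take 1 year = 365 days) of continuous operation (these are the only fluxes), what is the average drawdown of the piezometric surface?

Δh ≈ 11.8 m

S = Ss × b = 1.5 × 10^-6 m⁻¹ × 130 m = 1.95 × 10^-4
A = 15000 ha = 1.5 × 10^8 m²
Net abstraction = 3.33 × 10^7 − 1.5 × 10^7 = 1.83 × 10^7 m³/yr
Q_net = 1.83 × 10^7 m³/yr = 50140 m³/d
ΔV = Q × t = 50140 m³/d × 6.9 d = 3.459 × 10^5 m³
Δh = ΔV / (S × A) = 3.459 × 10^5 / (1.95 × 10^-4 × 1.5 × 10^8) = 11.83 m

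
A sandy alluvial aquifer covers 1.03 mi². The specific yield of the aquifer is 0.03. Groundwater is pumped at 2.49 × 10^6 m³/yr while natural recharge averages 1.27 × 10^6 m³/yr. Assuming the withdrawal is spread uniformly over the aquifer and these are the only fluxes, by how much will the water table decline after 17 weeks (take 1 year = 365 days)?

A = 1.03 mi² = 2.668 × 10^6 m²
Net abstraction = 2.49 × 10^6 − 1.27 × 10^6 = 1.22 × 10^6 m³/yr
Q_net = 1.22 × 10^6 m³/yr = 3342 m³/d
t = 17 weeks = 119 d
ΔV = Q × t = 3342 m³/d × 119 d = 3.978 × 10^5 m³
Δh = ΔV / (Sy × A) = 3.978 × 10^5 / (0.03 × 2.668 × 10^6) = 4.97 m

Δh ≈ 4.97 m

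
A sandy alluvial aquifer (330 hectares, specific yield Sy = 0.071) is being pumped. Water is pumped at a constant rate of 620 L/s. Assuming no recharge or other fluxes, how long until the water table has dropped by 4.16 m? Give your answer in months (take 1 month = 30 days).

A = 330 hectares = 3.3 × 10^6 m²
ΔV = Sy × A × Δh = 0.071 × 3.3 × 10^6 × 4.16 = 9.747 × 10^5 m³
Q = 620 L/s = 53570 m³/d
t = ΔV / Q = 9.747 × 10^5 m³ / 53570 m³/d = 18.2 d
t = 18.2 d ≈ 0.6065 months

t ≈ 0.607 months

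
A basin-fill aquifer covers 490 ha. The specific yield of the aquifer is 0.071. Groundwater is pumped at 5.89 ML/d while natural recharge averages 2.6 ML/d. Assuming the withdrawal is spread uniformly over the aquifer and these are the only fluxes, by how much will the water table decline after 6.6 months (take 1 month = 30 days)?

Δh ≈ 1.87 m

A = 490 ha = 4.9 × 10^6 m²
Net abstraction = 5.89 − 2.6 = 3.29 ML/d
Q_net = 3.29 ML/d = 3290 m³/d
t = 6.6 months = 198 d
ΔV = Q × t = 3290 m³/d × 198 d = 6.514 × 10^5 m³
Δh = ΔV / (Sy × A) = 6.514 × 10^5 / (0.071 × 4.9 × 10^6) = 1.872 m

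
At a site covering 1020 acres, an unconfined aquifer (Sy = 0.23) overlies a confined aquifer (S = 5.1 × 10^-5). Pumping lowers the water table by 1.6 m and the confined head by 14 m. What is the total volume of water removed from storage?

A = 1020 acres = 4.128 × 10^6 m²
Unconfined: ΔV_u = Sy × A × Δh_u = 0.23 × 4.128 × 10^6 × 1.6 = 1.519 × 10^6 m³
Confined: ΔV_c = S × A × Δh_c = 5.1 × 10^-5 × 4.128 × 10^6 × 14 = 2947 m³
Total ΔV = 1.519 × 10^6 + 2947 = 1.522 × 10^6 m³

ΔV ≈ 1.52 × 10^6 m³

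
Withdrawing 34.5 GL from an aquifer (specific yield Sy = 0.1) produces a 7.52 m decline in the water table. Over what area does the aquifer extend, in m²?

ΔV = 34.5 GL = 3.45 × 10^7 m³
A = ΔV / (Sy × Δh) = 3.45 × 10^7 / (0.1 × 7.52) = 4.588 × 10^7 m²

A ≈ 4.59 × 10^7 m²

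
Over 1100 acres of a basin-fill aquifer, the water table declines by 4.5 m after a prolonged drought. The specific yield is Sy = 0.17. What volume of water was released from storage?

A = 1100 acres = 4.452 × 10^6 m²
ΔV = Sy × A × Δh = 0.17 × 4.452 × 10^6 m² × 4.5 m = 3.405 × 10^6 m³

ΔV ≈ 3.41 × 10^6 m³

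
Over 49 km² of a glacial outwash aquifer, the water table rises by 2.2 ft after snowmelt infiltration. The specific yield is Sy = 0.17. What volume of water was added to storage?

A = 49 km² = 4.9 × 10^7 m²
Δh = 2.2 ft = 0.6706 m
ΔV = Sy × A × Δh = 0.17 × 4.9 × 10^7 m² × 0.6706 m = 5.586 × 10^6 m³

ΔV ≈ 5.59 × 10^6 m³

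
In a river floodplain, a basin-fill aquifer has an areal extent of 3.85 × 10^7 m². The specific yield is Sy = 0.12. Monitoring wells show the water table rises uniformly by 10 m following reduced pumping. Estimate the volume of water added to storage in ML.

ΔV ≈ 46200 ML

ΔV = Sy × A × Δh = 0.12 × 3.85 × 10^7 m² × 10 m = 4.62 × 10^7 m³
ΔV = 4.62 × 10^7 m³ = 46200 ML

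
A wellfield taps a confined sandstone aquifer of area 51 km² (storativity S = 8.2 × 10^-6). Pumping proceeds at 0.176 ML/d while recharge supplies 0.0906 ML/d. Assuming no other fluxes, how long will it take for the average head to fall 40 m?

t ≈ 196 days

A = 51 km² = 5.1 × 10^7 m²
ΔV = S × A × Δh = 8.2 × 10^-6 × 5.1 × 10^7 × 40 = 16730 m³
Net withdrawal = 0.176 − 0.0906 = 0.0854 ML/d = 85.4 m³/d
t = ΔV / Q = 16730 m³ / 85.4 m³/d = 195.9 d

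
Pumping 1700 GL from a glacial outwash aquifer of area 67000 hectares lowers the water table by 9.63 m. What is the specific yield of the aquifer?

Sy ≈ 0.26

A = 67000 hectares = 6.7 × 10^8 m²
ΔV = 1700 GL = 1.7 × 10^9 m³
Sy = ΔV / (A × Δh) = 1.7 × 10^9 m³ / (6.7 × 10^8 m² × 9.63 m) = 0.2635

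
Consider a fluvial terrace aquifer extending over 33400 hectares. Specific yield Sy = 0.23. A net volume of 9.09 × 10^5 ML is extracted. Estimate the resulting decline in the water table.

A = 33400 hectares = 3.34 × 10^8 m²
ΔV = 9.09 × 10^5 ML = 9.09 × 10^8 m³
Δh = ΔV / (Sy × A) = 9.09 × 10^8 m³ / (0.23 × 3.34 × 10^8 m²) = 11.83 m

Δh ≈ 11.8 m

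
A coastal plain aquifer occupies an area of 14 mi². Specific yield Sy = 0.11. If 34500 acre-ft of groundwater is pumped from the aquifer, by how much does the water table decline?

A = 14 mi² = 3.626 × 10^7 m²
ΔV = 34500 acre-ft = 4.256 × 10^7 m³
Δh = ΔV / (Sy × A) = 4.256 × 10^7 m³ / (0.11 × 3.626 × 10^7 m²) = 10.67 m

Δh ≈ 10.7 m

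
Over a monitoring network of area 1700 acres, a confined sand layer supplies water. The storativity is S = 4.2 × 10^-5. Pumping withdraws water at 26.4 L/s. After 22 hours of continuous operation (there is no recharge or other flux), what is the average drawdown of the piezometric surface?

Δh ≈ 7.24 m

A = 1700 acres = 6.88 × 10^6 m²
Q = 26.4 L/s = 2281 m³/d
t = 22 hours = 0.9167 d
ΔV = Q × t = 2281 m³/d × 0.9167 d = 2091 m³
Δh = ΔV / (S × A) = 2091 / (4.2 × 10^-5 × 6.88 × 10^6) = 7.236 m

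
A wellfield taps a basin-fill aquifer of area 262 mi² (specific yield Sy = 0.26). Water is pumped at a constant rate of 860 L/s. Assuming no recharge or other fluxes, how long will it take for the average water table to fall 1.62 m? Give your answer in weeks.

A = 262 mi² = 6.786 × 10^8 m²
ΔV = Sy × A × Δh = 0.26 × 6.786 × 10^8 × 1.62 = 2.858 × 10^8 m³
Q = 860 L/s = 74300 m³/d
t = ΔV / Q = 2.858 × 10^8 m³ / 74300 m³/d = 3847 d
t = 3847 d ≈ 549.5 weeks

t ≈ 550 weeks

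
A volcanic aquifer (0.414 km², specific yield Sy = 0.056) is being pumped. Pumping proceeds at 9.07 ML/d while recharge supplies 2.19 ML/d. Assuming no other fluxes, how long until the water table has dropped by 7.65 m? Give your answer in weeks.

A = 0.414 km² = 4.14 × 10^5 m²
ΔV = Sy × A × Δh = 0.056 × 4.14 × 10^5 × 7.65 = 1.774 × 10^5 m³
Net withdrawal = 9.07 − 2.19 = 6.88 ML/d = 6880 m³/d
t = ΔV / Q = 1.774 × 10^5 m³ / 6880 m³/d = 25.78 d
t = 25.78 d ≈ 3.683 weeks

t ≈ 3.68 weeks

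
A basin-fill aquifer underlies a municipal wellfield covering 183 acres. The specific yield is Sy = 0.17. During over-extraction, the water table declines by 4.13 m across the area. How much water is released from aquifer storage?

A = 183 acres = 7.406 × 10^5 m²
ΔV = Sy × A × Δh = 0.17 × 7.406 × 10^5 m² × 4.13 m = 5.2 × 10^5 m³

ΔV ≈ 5.2 × 10^5 m³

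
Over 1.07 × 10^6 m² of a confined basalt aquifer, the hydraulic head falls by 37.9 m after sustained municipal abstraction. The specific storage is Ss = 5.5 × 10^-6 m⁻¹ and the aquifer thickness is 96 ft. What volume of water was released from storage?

ΔV ≈ 6530 m³

b = 96 ft = 29.26 m
S = Ss × b = 5.5 × 10^-6 m⁻¹ × 29.26 m = 1.609 × 10^-4
ΔV = S × A × Δh = 1.609 × 10^-4 × 1.07 × 10^6 m² × 37.9 m = 6526 m³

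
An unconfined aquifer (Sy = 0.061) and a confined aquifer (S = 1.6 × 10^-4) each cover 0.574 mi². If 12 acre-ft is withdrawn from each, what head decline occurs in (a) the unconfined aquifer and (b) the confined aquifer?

Δh_u ≈ 0.163 m; Δh_c ≈ 62.2 m

A = 0.574 mi² = 1.487 × 10^6 m²
ΔV = 12 acre-ft = 14800 m³
Unconfined: Δh_u = ΔV/(Sy·A) = 14800/(0.061 × 1.487 × 10^6) = 0.1632 m
Confined: Δh_c = ΔV/(S·A) = 14800/(1.6 × 10^-4 × 1.487 × 10^6) = 62.23 m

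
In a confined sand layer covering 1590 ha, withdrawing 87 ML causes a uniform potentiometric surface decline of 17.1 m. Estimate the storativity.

A = 1590 ha = 1.59 × 10^7 m²
ΔV = 87 ML = 87000 m³
S = ΔV / (A × Δh) = 87000 m³ / (1.59 × 10^7 m² × 17.1 m) = 3.2 × 10^-4

S ≈ 3.2 × 10^-4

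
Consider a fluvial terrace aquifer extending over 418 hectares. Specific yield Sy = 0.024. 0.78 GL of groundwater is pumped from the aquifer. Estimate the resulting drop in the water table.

A = 418 hectares = 4.18 × 10^6 m²
ΔV = 0.78 GL = 7.8 × 10^5 m³
Δh = ΔV / (Sy × A) = 7.8 × 10^5 m³ / (0.024 × 4.18 × 10^6 m²) = 7.775 m

Δh ≈ 7.78 m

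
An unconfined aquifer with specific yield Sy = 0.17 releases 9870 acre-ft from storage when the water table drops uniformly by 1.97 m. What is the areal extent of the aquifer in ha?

ΔV = 9870 acre-ft = 1.217 × 10^7 m³
A = ΔV / (Sy × Δh) = 1.217 × 10^7 / (0.17 × 1.97) = 3.635 × 10^7 m²
A = 3.635 × 10^7 m² = 3635 ha

A ≈ 3640 ha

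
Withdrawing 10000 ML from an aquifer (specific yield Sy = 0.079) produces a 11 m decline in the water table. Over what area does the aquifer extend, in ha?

A ≈ 1150 ha

ΔV = 10000 ML = 1 × 10^7 m³
A = ΔV / (Sy × Δh) = 1 × 10^7 / (0.079 × 11) = 1.151 × 10^7 m²
A = 1.151 × 10^7 m² = 1151 ha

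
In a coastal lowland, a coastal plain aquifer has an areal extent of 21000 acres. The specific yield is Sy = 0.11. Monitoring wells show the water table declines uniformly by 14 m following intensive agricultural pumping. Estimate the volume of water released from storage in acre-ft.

ΔV ≈ 1.06 × 10^5 acre-ft

A = 21000 acres = 8.498 × 10^7 m²
ΔV = Sy × A × Δh = 0.11 × 8.498 × 10^7 m² × 14 m = 1.309 × 10^8 m³
ΔV = 1.309 × 10^8 m³ = 1.061 × 10^5 acre-ft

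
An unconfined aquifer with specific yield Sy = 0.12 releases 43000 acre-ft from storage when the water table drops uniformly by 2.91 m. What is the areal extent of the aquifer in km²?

A ≈ 152 km²

ΔV = 43000 acre-ft = 5.304 × 10^7 m³
A = ΔV / (Sy × Δh) = 5.304 × 10^7 / (0.12 × 2.91) = 1.519 × 10^8 m²
A = 1.519 × 10^8 m² = 151.9 km²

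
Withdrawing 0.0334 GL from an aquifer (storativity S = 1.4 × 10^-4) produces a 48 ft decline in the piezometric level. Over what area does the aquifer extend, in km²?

Δh = 48 ft = 14.63 m
ΔV = 0.0334 GL = 33400 m³
A = ΔV / (S × Δh) = 33400 / (1.4 × 10^-4 × 14.63) = 1.631 × 10^7 m²
A = 1.631 × 10^7 m² = 16.31 km²

A ≈ 16.3 km²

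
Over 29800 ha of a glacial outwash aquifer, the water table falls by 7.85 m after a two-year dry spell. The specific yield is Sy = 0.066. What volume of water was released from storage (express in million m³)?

ΔV ≈ 154 million m³

A = 29800 ha = 2.98 × 10^8 m²
ΔV = Sy × A × Δh = 0.066 × 2.98 × 10^8 m² × 7.85 m = 1.544 × 10^8 m³
ΔV = 1.544 × 10^8 m³ = 154.4 million m³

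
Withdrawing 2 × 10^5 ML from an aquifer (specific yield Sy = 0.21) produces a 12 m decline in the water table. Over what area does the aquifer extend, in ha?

ΔV = 2 × 10^5 ML = 2 × 10^8 m³
A = ΔV / (Sy × Δh) = 2 × 10^8 / (0.21 × 12) = 7.937 × 10^7 m²
A = 7.937 × 10^7 m² = 7937 ha

A ≈ 7940 ha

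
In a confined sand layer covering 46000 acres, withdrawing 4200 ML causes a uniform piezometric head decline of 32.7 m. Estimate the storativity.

S ≈ 6.9 × 10^-4

A = 46000 acres = 1.862 × 10^8 m²
ΔV = 4200 ML = 4.2 × 10^6 m³
S = ΔV / (A × Δh) = 4.2 × 10^6 m³ / (1.862 × 10^8 m² × 32.7 m) = 6.9 × 10^-4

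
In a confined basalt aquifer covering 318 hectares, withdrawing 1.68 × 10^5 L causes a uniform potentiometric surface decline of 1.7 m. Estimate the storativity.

A = 318 hectares = 3.18 × 10^6 m²
ΔV = 1.68 × 10^5 L = 168 m³
S = ΔV / (A × Δh) = 168 m³ / (3.18 × 10^6 m² × 1.7 m) = 3.108 × 10^-5

S ≈ 3.1 × 10^-5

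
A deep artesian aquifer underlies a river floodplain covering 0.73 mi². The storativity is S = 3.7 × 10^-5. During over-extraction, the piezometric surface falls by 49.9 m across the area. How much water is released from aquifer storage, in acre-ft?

ΔV ≈ 2.83 acre-ft

A = 0.73 mi² = 1.891 × 10^6 m²
ΔV = S × A × Δh = 3.7 × 10^-5 × 1.891 × 10^6 m² × 49.9 m = 3491 m³
ΔV = 3491 m³ = 2.83 acre-ft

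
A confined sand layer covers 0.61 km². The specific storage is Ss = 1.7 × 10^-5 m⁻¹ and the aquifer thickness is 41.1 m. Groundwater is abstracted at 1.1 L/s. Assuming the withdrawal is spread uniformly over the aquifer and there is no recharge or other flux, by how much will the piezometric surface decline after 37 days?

Δh ≈ 8.25 m

S = Ss × b = 1.7 × 10^-5 m⁻¹ × 41.1 m = 6.987 × 10^-4
A = 0.61 km² = 6.1 × 10^5 m²
Q = 1.1 L/s = 95.04 m³/d
ΔV = Q × t = 95.04 m³/d × 37 d = 3516 m³
Δh = ΔV / (S × A) = 3516 / (6.987 × 10^-4 × 6.1 × 10^5) = 8.251 m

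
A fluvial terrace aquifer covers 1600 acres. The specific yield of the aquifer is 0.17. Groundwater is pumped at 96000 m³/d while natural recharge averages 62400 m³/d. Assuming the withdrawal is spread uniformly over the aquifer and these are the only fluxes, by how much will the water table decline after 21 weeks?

Δh ≈ 4.49 m

A = 1600 acres = 6.475 × 10^6 m²
Net abstraction = 96000 − 62400 = 33600 m³/d
t = 21 weeks = 147 d
ΔV = Q × t = 33600 m³/d × 147 d = 4.939 × 10^6 m³
Δh = ΔV / (Sy × A) = 4.939 × 10^6 / (0.17 × 6.475 × 10^6) = 4.487 m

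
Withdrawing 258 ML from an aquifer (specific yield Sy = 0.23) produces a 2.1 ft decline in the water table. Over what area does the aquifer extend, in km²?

A ≈ 1.75 km²

Δh = 2.1 ft = 0.6401 m
ΔV = 258 ML = 2.58 × 10^5 m³
A = ΔV / (Sy × Δh) = 2.58 × 10^5 / (0.23 × 0.6401) = 1.752 × 10^6 m²
A = 1.752 × 10^6 m² = 1.752 km²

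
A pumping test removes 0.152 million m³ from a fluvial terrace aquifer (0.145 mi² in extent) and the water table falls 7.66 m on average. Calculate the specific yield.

Sy ≈ 0.053

A = 0.145 mi² = 3.755 × 10^5 m²
ΔV = 0.152 million m³ = 1.52 × 10^5 m³
Sy = ΔV / (A × Δh) = 1.52 × 10^5 m³ / (3.755 × 10^5 m² × 7.66 m) = 0.05284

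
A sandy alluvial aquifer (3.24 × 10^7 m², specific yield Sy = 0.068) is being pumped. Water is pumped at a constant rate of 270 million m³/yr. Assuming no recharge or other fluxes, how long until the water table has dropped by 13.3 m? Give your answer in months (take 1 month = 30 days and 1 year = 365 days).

t ≈ 1.32 months

ΔV = Sy × A × Δh = 0.068 × 3.24 × 10^7 × 13.3 = 2.93 × 10^7 m³
Q = 270 million m³/yr = 7.397 × 10^5 m³/d
t = ΔV / Q = 2.93 × 10^7 m³ / 7.397 × 10^5 m³/d = 39.61 d
t = 39.61 d ≈ 1.32 months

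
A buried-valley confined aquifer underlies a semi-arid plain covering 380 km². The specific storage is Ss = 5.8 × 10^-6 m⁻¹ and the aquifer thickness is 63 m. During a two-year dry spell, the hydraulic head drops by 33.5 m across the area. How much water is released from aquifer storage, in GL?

ΔV ≈ 4.65 GL

S = Ss × b = 5.8 × 10^-6 m⁻¹ × 63 m = 3.654 × 10^-4
A = 380 km² = 3.8 × 10^8 m²
ΔV = S × A × Δh = 3.654 × 10^-4 × 3.8 × 10^8 m² × 33.5 m = 4.652 × 10^6 m³
ΔV = 4.652 × 10^6 m³ = 4.652 GL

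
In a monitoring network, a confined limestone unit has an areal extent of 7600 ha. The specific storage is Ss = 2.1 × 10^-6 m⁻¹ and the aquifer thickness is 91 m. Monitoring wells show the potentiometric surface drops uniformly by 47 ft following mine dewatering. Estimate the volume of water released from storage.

ΔV ≈ 2.08 × 10^5 m³

S = Ss × b = 2.1 × 10^-6 m⁻¹ × 91 m = 1.911 × 10^-4
A = 7600 ha = 7.6 × 10^7 m²
Δh = 47 ft = 14.33 m
ΔV = S × A × Δh = 1.911 × 10^-4 × 7.6 × 10^7 m² × 14.33 m = 2.081 × 10^5 m³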